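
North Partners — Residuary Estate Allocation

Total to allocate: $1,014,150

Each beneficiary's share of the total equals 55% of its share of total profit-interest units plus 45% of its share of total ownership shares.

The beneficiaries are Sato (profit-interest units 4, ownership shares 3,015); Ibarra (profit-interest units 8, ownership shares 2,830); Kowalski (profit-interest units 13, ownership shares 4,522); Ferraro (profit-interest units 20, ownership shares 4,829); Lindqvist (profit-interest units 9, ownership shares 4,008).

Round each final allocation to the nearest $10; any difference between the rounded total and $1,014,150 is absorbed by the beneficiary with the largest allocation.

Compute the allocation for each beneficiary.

Sato: $112,970 | Ibarra: $149,890 | Kowalski: $241,740 | Ferraro: $321,340 | Lindqvist: $188,210

Totals — profit-interest units 54, ownership shares 19,204.
Composite weights (55% profit-interest units + 45% ownership shares): Sato 0.1114; Ibarra 0.1478; Kowalski 0.2384; Ferraro 0.3169; Lindqvist 0.1856.
Raw shares: Sato 112,966.25; Ibarra 149,887.10; Kowalski 241,742.64; Ferraro 321,343.38; Lindqvist 188,210.62.
At nearest $10: Sato $112,970; Ibarra $149,890; Kowalski $241,740; Ferraro $321,340; Lindqvist $188,210. Sum = $1,014,150.
No rounding difference to absorb.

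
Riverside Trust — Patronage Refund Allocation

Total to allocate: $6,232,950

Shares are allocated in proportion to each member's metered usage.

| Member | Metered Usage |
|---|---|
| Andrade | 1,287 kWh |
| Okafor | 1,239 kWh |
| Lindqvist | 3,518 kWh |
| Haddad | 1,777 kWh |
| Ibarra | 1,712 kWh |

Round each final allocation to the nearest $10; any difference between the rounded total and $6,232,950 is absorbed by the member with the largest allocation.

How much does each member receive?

Total metered usage = 9,533.
Unrounded shares: Andrade 1,287/9,533 × $6,232,950 = 841,477.67; Okafor 1,239/9,533 × $6,232,950 = 810,093.89; Lindqvist 3,518/9,533 × $6,232,950 = 2,300,169.74; Haddad 1,777/9,533 × $6,232,950 = 1,161,853.79; Ibarra 1,712/9,533 × $6,232,950 = 1,119,354.91.
Rounded to nearest $10: Andrade $841,480; Okafor $810,090; Lindqvist $2,300,170; Haddad $1,161,850; Ibarra $1,119,350. Sum = $6,232,940.
Difference $6,232,950 − $6,232,940 = +$10 applied to largest allocation (Lindqvist): Lindqvist becomes $2,300,180.

Andrade: $841,480 | Okafor: $810,090 | Lindqvist: $2,300,180 | Haddad: $1,161,850 | Ibarra: $1,119,350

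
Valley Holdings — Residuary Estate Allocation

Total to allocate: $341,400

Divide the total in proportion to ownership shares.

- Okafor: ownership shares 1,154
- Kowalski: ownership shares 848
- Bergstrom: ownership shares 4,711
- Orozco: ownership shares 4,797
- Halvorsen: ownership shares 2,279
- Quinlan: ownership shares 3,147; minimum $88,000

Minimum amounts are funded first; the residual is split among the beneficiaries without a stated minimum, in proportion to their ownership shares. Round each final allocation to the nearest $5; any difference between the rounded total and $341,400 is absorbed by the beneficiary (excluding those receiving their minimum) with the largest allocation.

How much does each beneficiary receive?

Okafor: $21,205 · Kowalski: $15,585 · Bergstrom: $86,575 · Orozco: $88,155 · Halvorsen: $41,880 · Quinlan: $88,000

Guaranteed amounts: Quinlan $88,000. Residual $253,400.
Residual split over remaining ownership shares 13,789: Okafor 21,207.02 → $21,205; Kowalski 15,583.67 → $15,585; Bergstrom 86,573.89 → $86,575; Orozco 88,154.31 → $88,155; Halvorsen 41,881.11 → $41,880.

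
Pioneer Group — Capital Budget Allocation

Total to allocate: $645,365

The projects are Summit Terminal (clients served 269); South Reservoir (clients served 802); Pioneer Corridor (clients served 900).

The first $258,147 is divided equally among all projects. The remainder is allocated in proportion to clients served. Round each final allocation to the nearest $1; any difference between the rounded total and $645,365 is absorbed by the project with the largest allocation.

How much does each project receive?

Summit Terminal: $138,896 | South Reservoir: $243,608 | Pioneer Corridor: $262,861

$258,147 shared equally gives $86,049 per project.
Remainder $387,218 by clients served (total 1,971): Summit Terminal 52,847.10 → $52,847; South Reservoir 157,559.02 → $157,559; Pioneer Corridor 176,811.87 → $176,812.
Totals: Summit Terminal $86,049 + $52,847 = $138,896; South Reservoir $86,049 + $157,559 = $243,608; Pioneer Corridor $86,049 + $176,812 = $262,861.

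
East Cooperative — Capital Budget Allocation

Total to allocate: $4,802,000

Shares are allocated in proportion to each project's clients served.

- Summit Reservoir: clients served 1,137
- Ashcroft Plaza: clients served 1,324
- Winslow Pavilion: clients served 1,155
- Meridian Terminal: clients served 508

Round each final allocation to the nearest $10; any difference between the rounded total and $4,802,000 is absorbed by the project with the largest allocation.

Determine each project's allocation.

Combined clients served = 4,124.
Unrounded shares: Summit Reservoir 1,137/4,124 × $4,802,000 = 1,323,926.77; Ashcroft Plaza 1,324/4,124 × $4,802,000 = 1,541,670.22; Winslow Pavilion 1,155/4,124 × $4,802,000 = 1,344,886.03; Meridian Terminal 508/4,124 × $4,802,000 = 591,516.97.
At nearest $10: Summit Reservoir $1,323,930; Ashcroft Plaza $1,541,670; Winslow Pavilion $1,344,890; Meridian Terminal $591,520. Sum = $4,802,010.
Difference $4,802,000 − $4,802,010 = −$10 applied to largest allocation (Ashcroft Plaza): Ashcroft Plaza becomes $1,541,660.

Summit Reservoir: $1,323,930; Ashcroft Plaza: $1,541,660; Winslow Pavilion: $1,344,890; Meridian Terminal: $591,520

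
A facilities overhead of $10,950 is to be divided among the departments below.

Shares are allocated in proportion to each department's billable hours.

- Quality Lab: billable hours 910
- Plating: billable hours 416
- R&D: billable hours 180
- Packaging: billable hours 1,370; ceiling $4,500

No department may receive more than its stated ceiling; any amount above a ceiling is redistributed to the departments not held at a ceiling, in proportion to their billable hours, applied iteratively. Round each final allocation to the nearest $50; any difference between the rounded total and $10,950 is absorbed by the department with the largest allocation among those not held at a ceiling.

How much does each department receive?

Quality Lab: $3,900 | Plating: $1,800 | R&D: $750 | Packaging: $4,500

Combined billable hours = 2,876.
Unconstrained shares: Quality Lab 3,464.71; Plating 1,583.87; R&D 685.33; Packaging 5,216.10.
Cap binds for Packaging ($4,500); remaining pool $6,450 reallocated over remaining billable hours 1,506.
Shares after redistribution: Quality Lab 3,897.41 → $3,900; Plating 1,781.67 → $1,800; R&D 770.92 → $750.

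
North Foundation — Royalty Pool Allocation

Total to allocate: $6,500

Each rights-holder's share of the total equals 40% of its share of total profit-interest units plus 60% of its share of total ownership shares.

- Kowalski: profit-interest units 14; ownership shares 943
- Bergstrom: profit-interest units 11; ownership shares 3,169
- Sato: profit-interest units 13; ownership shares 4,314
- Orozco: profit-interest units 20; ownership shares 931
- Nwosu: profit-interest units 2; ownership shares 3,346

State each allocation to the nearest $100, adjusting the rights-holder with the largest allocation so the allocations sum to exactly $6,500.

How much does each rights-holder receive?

Kowalski: $900 · Bergstrom: $1,400 · Sato: $1,900 · Orozco: $1,200 · Nwosu: $1,100

Profit-interest units total 60; ownership shares total 12,703.
Blended shares (40% profit-interest units + 60% ownership shares): Kowalski 0.1379; Bergstrom 0.2230; Sato 0.2904; Orozco 0.1773; Nwosu 0.1714.
Raw shares: Kowalski 896.18; Bergstrom 1,449.59; Sato 1,887.79; Orozco 1,152.50; Nwosu 1,113.94.
Rounded to nearest $100: Kowalski $900; Bergstrom $1,400; Sato $1,900; Orozco $1,200; Nwosu $1,100. Sum = $6,500.
Sum already equals the total — no adjustment.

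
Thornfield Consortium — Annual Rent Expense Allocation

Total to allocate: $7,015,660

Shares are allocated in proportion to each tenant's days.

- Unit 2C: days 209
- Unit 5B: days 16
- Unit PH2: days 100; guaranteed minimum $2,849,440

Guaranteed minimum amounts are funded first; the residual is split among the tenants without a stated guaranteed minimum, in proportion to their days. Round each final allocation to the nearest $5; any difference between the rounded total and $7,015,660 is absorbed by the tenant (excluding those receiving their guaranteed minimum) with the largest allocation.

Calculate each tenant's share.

Unit 2C: $3,869,955 | Unit 5B: $296,265 | Unit PH2: $2,849,440

Minimums first: Unit PH2 $2,849,440. Balance $4,166,220.
Balance split over remaining days 225: Unit 2C 3,869,955.47 → $3,869,955; Unit 5B 296,264.53 → $296,265.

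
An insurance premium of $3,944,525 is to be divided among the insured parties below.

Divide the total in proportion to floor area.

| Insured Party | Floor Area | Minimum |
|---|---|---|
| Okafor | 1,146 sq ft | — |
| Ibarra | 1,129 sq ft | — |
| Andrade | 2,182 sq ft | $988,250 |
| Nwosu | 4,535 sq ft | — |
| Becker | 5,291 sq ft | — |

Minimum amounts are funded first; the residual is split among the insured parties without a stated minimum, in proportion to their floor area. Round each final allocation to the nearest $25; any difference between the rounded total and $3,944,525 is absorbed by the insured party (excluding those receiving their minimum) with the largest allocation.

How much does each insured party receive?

Minimums first: Andrade $988,250. Balance $2,956,275.
Balance split over remaining floor area 12,101: Okafor 279,967.87 → $279,975; Ibarra 275,814.77 → $275,825; Nwosu 1,107,900.76 → $1,107,900; Becker 1,292,591.61 → $1,292,600.
Rounding difference −$25 applied to Becker → $1,292,575.

Okafor: $279,975 · Ibarra: $275,825 · Andrade: $988,250 · Nwosu: $1,107,900 · Becker: $1,292,575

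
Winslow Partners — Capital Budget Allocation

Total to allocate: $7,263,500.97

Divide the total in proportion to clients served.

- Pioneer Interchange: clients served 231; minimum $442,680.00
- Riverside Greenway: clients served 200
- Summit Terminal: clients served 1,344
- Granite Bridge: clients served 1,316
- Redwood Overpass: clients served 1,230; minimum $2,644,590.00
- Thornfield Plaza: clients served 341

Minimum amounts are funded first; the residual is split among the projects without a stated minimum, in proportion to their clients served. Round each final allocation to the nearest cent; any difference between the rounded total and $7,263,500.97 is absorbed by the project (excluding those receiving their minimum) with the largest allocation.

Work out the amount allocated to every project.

Guaranteed amounts: Pioneer Interchange $442,680.00; Redwood Overpass $2,644,590.00. Residual $4,176,230.97.
Residual split over remaining clients served 3,201: Riverside Greenway 260,932.8941 → $260,932.89; Summit Terminal 1,753,469.0483 → $1,753,469.05; Granite Bridge 1,716,938.4431 → $1,716,938.44; Thornfield Plaza 444,890.5844 → $444,890.58.
Rounding difference +$0.01 applied to Summit Terminal → $1,753,469.06.

Pioneer Interchange: $442,680.00; Riverside Greenway: $260,932.89; Summit Terminal: $1,753,469.06; Granite Bridge: $1,716,938.44; Redwood Overpass: $2,644,590.00; Thornfield Plaza: $444,890.58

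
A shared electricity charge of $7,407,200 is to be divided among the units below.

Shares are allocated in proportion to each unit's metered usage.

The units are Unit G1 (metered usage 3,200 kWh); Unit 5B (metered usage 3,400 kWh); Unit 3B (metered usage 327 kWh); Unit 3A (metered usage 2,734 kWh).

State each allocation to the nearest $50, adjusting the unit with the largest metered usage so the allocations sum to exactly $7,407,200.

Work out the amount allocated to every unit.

Total metered usage = 3,200 + 3,400 + 327 + 2,734 = 9,661.
Proportional shares: Unit G1 2,453,476.87; Unit 5B 2,606,819.17; Unit 3B 250,714.67; Unit 3A 2,096,189.30.
At nearest $50: Unit G1 $2,453,500; Unit 5B $2,606,800; Unit 3B $250,700; Unit 3A $2,096,200. Sum = $7,407,200.
No rounding difference to absorb.

Unit G1: $2,453,500; Unit 5B: $2,606,800; Unit 3B: $250,700; Unit 3A: $2,096,200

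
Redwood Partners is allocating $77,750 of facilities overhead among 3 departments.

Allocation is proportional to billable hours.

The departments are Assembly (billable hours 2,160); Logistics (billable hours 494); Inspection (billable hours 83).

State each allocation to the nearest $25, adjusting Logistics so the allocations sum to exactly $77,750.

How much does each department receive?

Billable hours total: 2,737.
Proportional shares: Assembly 2,160/2,737 × $77,750 = 61,359.15; Logistics 494/2,737 × $77,750 = 14,033.07; Inspection 83/2,737 × $77,750 = 2,357.78.
After rounding ($25): Assembly $61,350; Logistics $14,025; Inspection $2,350. Sum = $77,725.
Difference $77,750 − $77,725 = +$25 applied to Logistics: Logistics becomes $14,050.

Assembly: $61,350 · Logistics: $14,050 · Inspection: $2,350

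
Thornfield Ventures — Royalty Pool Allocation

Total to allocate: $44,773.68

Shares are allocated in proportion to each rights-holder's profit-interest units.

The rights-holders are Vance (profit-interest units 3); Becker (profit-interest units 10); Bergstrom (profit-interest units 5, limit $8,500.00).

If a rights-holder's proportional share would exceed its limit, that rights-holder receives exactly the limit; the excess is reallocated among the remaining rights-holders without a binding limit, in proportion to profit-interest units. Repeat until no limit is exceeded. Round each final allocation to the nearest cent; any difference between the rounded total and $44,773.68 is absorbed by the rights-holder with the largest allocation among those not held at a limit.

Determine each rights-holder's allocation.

Vance: $8,370.85; Becker: $27,902.83; Bergstrom: $8,500.00

Total profit-interest units = 18.
Pro-rata shares before constraints: Vance 7,462.2800; Becker 24,874.2667; Bergstrom 12,437.1333.
Capped: Bergstrom ($8,500.00); balance $36,273.68 reallocated over remaining profit-interest units 13.
Shares after redistribution: Vance 8,370.8492 → $8,370.85; Becker 27,902.8308 → $27,902.83.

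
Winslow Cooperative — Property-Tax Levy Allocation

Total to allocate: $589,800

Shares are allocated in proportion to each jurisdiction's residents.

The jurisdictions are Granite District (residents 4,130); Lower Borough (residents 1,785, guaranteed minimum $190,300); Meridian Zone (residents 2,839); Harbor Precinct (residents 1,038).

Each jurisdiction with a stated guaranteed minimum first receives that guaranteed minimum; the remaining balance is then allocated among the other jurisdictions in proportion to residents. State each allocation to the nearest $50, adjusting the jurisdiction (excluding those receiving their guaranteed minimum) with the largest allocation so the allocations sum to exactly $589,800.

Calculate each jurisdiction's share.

Guaranteed amounts: Lower Borough $190,300. Remaining pool $399,500.
Remaining pool split over remaining residents 8,007: Granite District 206,061.57 → $206,050; Meridian Zone 141,648.62 → $141,650; Harbor Precinct 51,789.81 → $51,800.

Granite District: $206,050 · Lower Borough: $190,300 · Meridian Zone: $141,650 · Harbor Precinct: $51,800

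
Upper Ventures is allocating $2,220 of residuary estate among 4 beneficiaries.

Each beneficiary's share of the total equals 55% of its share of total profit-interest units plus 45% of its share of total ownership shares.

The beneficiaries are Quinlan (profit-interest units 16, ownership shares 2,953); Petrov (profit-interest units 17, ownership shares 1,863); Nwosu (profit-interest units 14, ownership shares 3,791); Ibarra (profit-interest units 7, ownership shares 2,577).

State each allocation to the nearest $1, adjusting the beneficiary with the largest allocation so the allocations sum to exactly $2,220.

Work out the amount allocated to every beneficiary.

Profit-interest units total 54; ownership shares total 11,184.
Combined weights (55% profit-interest units + 45% ownership shares): Quinlan 0.2818; Petrov 0.2481; Nwosu 0.2951; Ibarra 0.1750.
Raw shares: Quinlan 625.55; Petrov 550.80; Nwosu 655.18; Ibarra 388.47.
Rounded to nearest $1: Quinlan $626; Petrov $551; Nwosu $655; Ibarra $388. Sum = $2,220.
No rounding difference to absorb.

Quinlan: $626 · Petrov: $551 · Nwosu: $655 · Ibarra: $388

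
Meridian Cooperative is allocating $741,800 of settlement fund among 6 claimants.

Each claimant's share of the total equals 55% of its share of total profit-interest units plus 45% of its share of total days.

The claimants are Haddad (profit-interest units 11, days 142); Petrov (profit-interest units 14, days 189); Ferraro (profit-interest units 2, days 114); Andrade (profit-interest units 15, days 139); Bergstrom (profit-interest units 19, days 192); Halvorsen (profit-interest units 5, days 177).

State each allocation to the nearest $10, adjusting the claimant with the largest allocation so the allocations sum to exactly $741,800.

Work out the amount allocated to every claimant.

Haddad: $117,740; Petrov: $152,740; Ferraro: $52,290; Andrade: $141,410; Bergstrom: $184,710; Halvorsen: $92,910

Totals — profit-interest units 66, days 953.
Combined weights (55% profit-interest units + 45% days): Haddad 0.1587; Petrov 0.2059; Ferraro 0.0705; Andrade 0.1906; Bergstrom 0.2490; Halvorsen 0.1252.
Pro-rata amounts: Haddad 117,737.07; Petrov 152,744.90; Ferraro 52,294.44; Andrade 141,412.92; Bergstrom 184,704.05; Halvorsen 92,906.62.
Rounded to nearest $10: Haddad $117,740; Petrov $152,740; Ferraro $52,290; Andrade $141,410; Bergstrom $184,700; Halvorsen $92,910. Sum = $741,790.
Difference $741,800 − $741,790 = +$10 applied to largest allocation (Bergstrom): Bergstrom becomes $184,710.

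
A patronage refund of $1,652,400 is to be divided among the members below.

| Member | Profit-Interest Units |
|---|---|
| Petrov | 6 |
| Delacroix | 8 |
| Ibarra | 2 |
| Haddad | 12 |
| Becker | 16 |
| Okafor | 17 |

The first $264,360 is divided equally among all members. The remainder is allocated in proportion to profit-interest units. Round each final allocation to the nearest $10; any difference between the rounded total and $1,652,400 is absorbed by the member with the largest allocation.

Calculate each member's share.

Petrov: $180,590; Delacroix: $226,100; Ibarra: $89,570; Haddad: $317,120; Becker: $408,140; Okafor: $430,880

$264,360 shared equally gives $44,060 per member.
Remainder $1,388,040 by profit-interest units (total 61): Petrov 136,528.52 → $136,530; Delacroix 182,038.03 → $182,040; Ibarra 45,509.51 → $45,510; Haddad 273,057.05 → $273,060; Becker 364,076.07 → $364,080; Okafor 386,830.82 → $386,830.
Rounding difference −$10 on remainder applied to Okafor.
Totals: Petrov $44,060 + $136,530 = $180,590; Delacroix $44,060 + $182,040 = $226,100; Ibarra $44,060 + $45,510 = $89,570; Haddad $44,060 + $273,060 = $317,120; Becker $44,060 + $364,080 = $408,140; Okafor $44,060 + $386,820 = $430,880.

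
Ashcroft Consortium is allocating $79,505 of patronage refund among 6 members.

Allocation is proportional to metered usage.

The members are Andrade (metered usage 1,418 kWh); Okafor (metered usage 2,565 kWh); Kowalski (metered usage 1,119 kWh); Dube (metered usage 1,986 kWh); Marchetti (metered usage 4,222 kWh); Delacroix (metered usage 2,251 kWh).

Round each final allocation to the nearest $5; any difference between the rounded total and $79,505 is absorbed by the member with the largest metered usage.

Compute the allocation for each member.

Combined metered usage = 13,561.
Pro-rata amounts: Andrade 1,418/13,561 × $79,505 = 8,313.41; Okafor 2,565/13,561 × $79,505 = 15,038.00; Kowalski 1,119/13,561 × $79,505 = 6,560.44; Dube 1,986/13,561 × $79,505 = 11,643.46; Marchetti 4,222/13,561 × $79,505 = 24,752.61; Delacroix 2,251/13,561 × $79,505 = 13,197.09.
Rounded to nearest $5: Andrade $8,315; Okafor $15,040; Kowalski $6,560; Dube $11,645; Marchetti $24,755; Delacroix $13,195. Sum = $79,510.
Difference $79,505 − $79,510 = −$5 applied to largest metered usage (Marchetti): Marchetti becomes $24,750.

Andrade: $8,315 | Okafor: $15,040 | Kowalski: $6,560 | Dube: $11,645 | Marchetti: $24,750 | Delacroix: $13,195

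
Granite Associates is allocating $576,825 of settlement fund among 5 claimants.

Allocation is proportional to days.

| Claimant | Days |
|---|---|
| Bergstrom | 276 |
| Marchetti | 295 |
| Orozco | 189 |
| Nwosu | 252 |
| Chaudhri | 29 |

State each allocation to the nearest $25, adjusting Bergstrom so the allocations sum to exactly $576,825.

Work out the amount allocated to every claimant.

Total days = 1,041.
Pro-rata amounts: Bergstrom 276/1,041 × $576,825 = 152,933.43; Marchetti 295/1,041 × $576,825 = 163,461.46; Orozco 189/1,041 × $576,825 = 104,726.15; Nwosu 252/1,041 × $576,825 = 139,634.87; Chaudhri 29/1,041 × $576,825 = 16,069.09.
After rounding ($25): Bergstrom $152,925; Marchetti $163,450; Orozco $104,725; Nwosu $139,625; Chaudhri $16,075. Sum = $576,800.
Difference $576,825 − $576,800 = +$25 applied to Bergstrom: Bergstrom becomes $152,950.

Bergstrom: $152,950 · Marchetti: $163,450 · Orozco: $104,725 · Nwosu: $139,625 · Chaudhri: $16,075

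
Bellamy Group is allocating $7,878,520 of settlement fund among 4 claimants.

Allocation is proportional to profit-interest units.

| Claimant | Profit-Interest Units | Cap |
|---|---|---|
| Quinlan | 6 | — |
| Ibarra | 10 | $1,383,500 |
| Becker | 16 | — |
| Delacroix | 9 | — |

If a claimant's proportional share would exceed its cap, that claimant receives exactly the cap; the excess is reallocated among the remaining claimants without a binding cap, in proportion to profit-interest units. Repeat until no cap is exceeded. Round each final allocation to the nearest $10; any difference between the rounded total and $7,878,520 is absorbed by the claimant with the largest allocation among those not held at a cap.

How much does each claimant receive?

Quinlan: $1,257,100 · Ibarra: $1,383,500 · Becker: $3,352,270 · Delacroix: $1,885,650

Combined profit-interest units = 41.
Proportional shares (ignoring caps): Quinlan 1,152,954.15; Ibarra 1,921,590.24; Becker 3,074,544.39; Delacroix 1,729,431.22.
Cap binds for Ibarra ($1,383,500); remaining pool $6,495,020 reallocated over remaining profit-interest units 31.
Remaining shares: Quinlan 1,257,100.65 → $1,257,100; Becker 3,352,268.39 → $3,352,270; Delacroix 1,885,650.97 → $1,885,650.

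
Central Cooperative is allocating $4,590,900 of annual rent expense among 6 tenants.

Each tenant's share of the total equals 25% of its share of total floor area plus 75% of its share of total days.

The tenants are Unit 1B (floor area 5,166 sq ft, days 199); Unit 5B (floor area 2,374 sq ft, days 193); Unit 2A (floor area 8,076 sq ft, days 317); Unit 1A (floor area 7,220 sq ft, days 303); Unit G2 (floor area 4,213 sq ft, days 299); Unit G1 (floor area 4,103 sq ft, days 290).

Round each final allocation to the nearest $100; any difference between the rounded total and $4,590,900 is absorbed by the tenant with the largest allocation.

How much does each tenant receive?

Floor area total 31,152; days total 1,601.
Composite weights (25% floor area + 75% days): Unit 1B 0.1347; Unit 5B 0.1095; Unit 2A 0.2133; Unit 1A 0.1999; Unit G2 0.1739; Unit G1 0.1688.
Raw shares: Unit 1B 618,306.99; Unit 5B 502,538.23; Unit 2A 979,294.91; Unit 1A 917,648.56; Unit G2 798,259.89; Unit G1 774,851.42.
At nearest $100: Unit 1B $618,300; Unit 5B $502,500; Unit 2A $979,300; Unit 1A $917,600; Unit G2 $798,300; Unit G1 $774,900. Sum = $4,590,900.
No rounding difference to absorb.

Unit 1B: $618,300 · Unit 5B: $502,500 · Unit 2A: $979,300 · Unit 1A: $917,600 · Unit G2: $798,300 · Unit G1: $774,900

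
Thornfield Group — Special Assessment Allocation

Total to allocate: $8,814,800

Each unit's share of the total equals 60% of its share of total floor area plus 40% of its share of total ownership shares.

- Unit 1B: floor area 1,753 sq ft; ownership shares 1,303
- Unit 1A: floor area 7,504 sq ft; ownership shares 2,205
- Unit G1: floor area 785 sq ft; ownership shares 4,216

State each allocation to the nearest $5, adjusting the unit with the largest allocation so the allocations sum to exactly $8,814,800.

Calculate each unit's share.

Unit 1B: $1,518,070; Unit 1A: $4,958,730; Unit G1: $2,338,000

Floor area total 10,042; ownership shares total 7,724.
Combined weights (60% floor area + 40% ownership shares): Unit 1B 0.1722; Unit 1A 0.5625; Unit G1 0.2652.
Unrounded shares: Unit 1B 1,518,067.95; Unit 1A 4,958,734.36; Unit G1 2,337,997.69.
Rounded to nearest $5: Unit 1B $1,518,070; Unit 1A $4,958,735; Unit G1 $2,338,000. Sum = $8,814,805.
Difference $8,814,800 − $8,814,805 = −$5 applied to largest allocation (Unit 1A): Unit 1A becomes $4,958,730.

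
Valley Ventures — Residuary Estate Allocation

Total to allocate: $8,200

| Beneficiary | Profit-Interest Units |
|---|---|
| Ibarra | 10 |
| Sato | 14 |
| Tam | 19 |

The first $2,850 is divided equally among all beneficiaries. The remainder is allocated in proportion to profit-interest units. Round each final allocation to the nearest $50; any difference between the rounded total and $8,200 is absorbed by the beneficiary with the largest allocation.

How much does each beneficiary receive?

Ibarra: $2,200 | Sato: $2,700 | Tam: $3,300

First tranche $2,850 split equally: $950 each.
Remainder $5,350 by profit-interest units (total 43): Ibarra 1,244.19 → $1,250; Sato 1,741.86 → $1,750; Tam 2,363.95 → $2,350.
Totals: Ibarra $950 + $1,250 = $2,200; Sato $950 + $1,750 = $2,700; Tam $950 + $2,350 = $3,300.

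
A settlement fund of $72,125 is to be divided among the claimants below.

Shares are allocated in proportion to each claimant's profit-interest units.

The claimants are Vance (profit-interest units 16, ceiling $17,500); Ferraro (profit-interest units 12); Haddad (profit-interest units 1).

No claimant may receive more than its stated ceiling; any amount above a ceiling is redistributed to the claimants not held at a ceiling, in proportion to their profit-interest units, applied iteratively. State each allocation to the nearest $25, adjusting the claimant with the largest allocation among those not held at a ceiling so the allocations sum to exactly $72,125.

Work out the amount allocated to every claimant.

Total profit-interest units = 29.
Pro-rata shares before constraints: Vance 39,793.10; Ferraro 29,844.83; Haddad 2,487.07.
Capped: Vance ($17,500); residual $54,625 reallocated over remaining profit-interest units 13.
Remaining shares: Ferraro 50,423.08 → $50,425; Haddad 4,201.92 → $4,200.

Vance: $17,500 | Ferraro: $50,425 | Haddad: $4,200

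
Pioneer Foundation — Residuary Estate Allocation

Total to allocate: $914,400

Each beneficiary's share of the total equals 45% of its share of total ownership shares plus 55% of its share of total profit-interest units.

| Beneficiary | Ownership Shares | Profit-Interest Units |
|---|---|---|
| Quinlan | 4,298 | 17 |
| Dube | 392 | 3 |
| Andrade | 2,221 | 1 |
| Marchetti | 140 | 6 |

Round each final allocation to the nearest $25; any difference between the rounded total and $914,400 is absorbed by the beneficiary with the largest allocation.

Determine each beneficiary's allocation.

Quinlan: $567,475; Dube: $78,750; Andrade: $148,250; Marchetti: $119,925

Ownership shares total 7,051; profit-interest units total 27.
Composite weights (45% ownership shares + 55% profit-interest units): Quinlan 0.6206; Dube 0.0861; Andrade 0.1621; Marchetti 0.1312.
Raw shares: Quinlan 567,474.64; Dube 78,756.21; Andrade 148,239.07; Marchetti 119,930.08.
Rounded to nearest $25: Quinlan $567,475; Dube $78,750; Andrade $148,250; Marchetti $119,925. Sum = $914,400.
Sum already equals the total — no adjustment.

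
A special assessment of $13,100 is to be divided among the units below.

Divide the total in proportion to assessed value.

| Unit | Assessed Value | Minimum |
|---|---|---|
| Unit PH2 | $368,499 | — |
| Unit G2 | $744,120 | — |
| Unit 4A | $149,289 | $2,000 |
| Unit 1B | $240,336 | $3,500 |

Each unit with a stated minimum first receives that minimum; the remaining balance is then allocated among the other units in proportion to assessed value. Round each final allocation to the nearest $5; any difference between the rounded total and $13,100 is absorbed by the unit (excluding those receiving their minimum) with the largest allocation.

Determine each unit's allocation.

Minimums first: Unit 4A $2,000; Unit 1B $3,500. Residual $7,600.
Residual split over remaining assessed value 1,112,619: Unit PH2 2,517.12 → $2,515; Unit G2 5,082.88 → $5,085.

Unit PH2: $2,515 · Unit G2: $5,085 · Unit 4A: $2,000 · Unit 1B: $3,500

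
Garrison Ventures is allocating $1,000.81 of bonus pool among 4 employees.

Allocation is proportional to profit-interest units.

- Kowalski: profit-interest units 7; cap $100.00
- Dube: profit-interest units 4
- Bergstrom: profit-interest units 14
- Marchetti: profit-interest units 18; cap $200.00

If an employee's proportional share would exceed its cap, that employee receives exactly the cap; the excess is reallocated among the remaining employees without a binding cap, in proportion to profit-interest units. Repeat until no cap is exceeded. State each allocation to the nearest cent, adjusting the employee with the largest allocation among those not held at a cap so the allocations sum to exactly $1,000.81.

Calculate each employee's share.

Sum of profit-interest units: 43.
Pro-rata shares before constraints: Kowalski 162.9226; Dube 93.0986; Bergstrom 325.8451; Marchetti 418.9437.
Cap binds for Kowalski ($100.00), Marchetti ($200.00); remaining pool $700.81 reallocated over remaining profit-interest units 18.
Redistributed shares: Dube 155.7356 → $155.74; Bergstrom 545.0744 → $545.07.

Kowalski: $100.00 · Dube: $155.74 · Bergstrom: $545.07 · Marchetti: $200.00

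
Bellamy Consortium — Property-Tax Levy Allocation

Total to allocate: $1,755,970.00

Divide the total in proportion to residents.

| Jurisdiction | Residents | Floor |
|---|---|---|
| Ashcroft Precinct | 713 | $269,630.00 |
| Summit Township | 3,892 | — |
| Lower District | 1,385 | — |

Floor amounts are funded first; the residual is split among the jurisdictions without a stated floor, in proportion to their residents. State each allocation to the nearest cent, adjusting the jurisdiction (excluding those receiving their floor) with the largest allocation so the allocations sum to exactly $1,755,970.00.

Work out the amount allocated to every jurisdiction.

Minimums first: Ashcroft Precinct $269,630.00. Residual $1,486,340.00.
Residual split over remaining residents 5,277: Summit Township 1,096,235.6036 → $1,096,235.60; Lower District 390,104.3964 → $390,104.40.

Ashcroft Precinct: $269,630.00; Summit Township: $1,096,235.60; Lower District: $390,104.40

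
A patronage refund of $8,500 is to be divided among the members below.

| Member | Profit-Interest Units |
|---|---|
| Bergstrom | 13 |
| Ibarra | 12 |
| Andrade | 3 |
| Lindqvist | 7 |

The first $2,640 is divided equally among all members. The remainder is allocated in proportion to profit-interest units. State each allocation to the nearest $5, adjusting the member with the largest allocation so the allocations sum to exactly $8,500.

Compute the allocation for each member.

Bergstrom: $2,840 | Ibarra: $2,670 | Andrade: $1,160 | Lindqvist: $1,830

$2,640 shared equally gives $660 per member.
Remainder $5,860 by profit-interest units (total 35): Bergstrom 2,176.57 → $2,175; Ibarra 2,009.14 → $2,010; Andrade 502.29 → $500; Lindqvist 1,172.00 → $1,170.
Rounding difference +$5 on remainder applied to Bergstrom.
Totals: Bergstrom $660 + $2,180 = $2,840; Ibarra $660 + $2,010 = $2,670; Andrade $660 + $500 = $1,160; Lindqvist $660 + $1,170 = $1,830.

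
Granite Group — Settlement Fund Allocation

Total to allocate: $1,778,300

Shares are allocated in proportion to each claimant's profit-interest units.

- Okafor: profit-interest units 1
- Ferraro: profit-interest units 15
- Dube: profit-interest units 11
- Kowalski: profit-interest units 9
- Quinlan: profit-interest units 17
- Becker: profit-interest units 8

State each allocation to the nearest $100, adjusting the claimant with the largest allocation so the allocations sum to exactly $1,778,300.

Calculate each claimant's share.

Sum of profit-interest units: 61.
Unrounded shares: Okafor 1/61 × $1,778,300 = 29,152.46; Ferraro 15/61 × $1,778,300 = 437,286.89; Dube 11/61 × $1,778,300 = 320,677.05; Kowalski 9/61 × $1,778,300 = 262,372.13; Quinlan 17/61 × $1,778,300 = 495,591.80; Becker 8/61 × $1,778,300 = 233,219.67.
After rounding ($100): Okafor $29,200; Ferraro $437,300; Dube $320,700; Kowalski $262,400; Quinlan $495,600; Becker $233,200. Sum = $1,778,400.
Difference $1,778,300 − $1,778,400 = −$100 applied to largest allocation (Quinlan): Quinlan becomes $495,500.

Okafor: $29,200; Ferraro: $437,300; Dube: $320,700; Kowalski: $262,400; Quinlan: $495,500; Becker: $233,200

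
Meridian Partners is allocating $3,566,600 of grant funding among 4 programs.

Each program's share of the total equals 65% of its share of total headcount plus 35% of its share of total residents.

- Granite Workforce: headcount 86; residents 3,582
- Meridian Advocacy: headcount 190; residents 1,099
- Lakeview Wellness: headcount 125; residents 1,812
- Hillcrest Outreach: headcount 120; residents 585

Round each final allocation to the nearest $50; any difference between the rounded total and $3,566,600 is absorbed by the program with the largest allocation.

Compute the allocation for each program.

Granite Workforce: $1,014,400 · Meridian Advocacy: $1,039,250 · Lakeview Wellness: $875,800 · Hillcrest Outreach: $637,150

Headcount total 521; residents total 7,078.
Blended shares (65% headcount + 35% residents): Granite Workforce 0.2844; Meridian Advocacy 0.2914; Lakeview Wellness 0.2456; Hillcrest Outreach 0.1786.
Raw shares: Granite Workforce 1,014,412.28; Meridian Advocacy 1,039,266.56; Lakeview Wellness 875,784.62; Hillcrest Outreach 637,136.55.
After rounding ($50): Granite Workforce $1,014,400; Meridian Advocacy $1,039,250; Lakeview Wellness $875,800; Hillcrest Outreach $637,150. Sum = $3,566,600.
Sum already equals the total — no adjustment.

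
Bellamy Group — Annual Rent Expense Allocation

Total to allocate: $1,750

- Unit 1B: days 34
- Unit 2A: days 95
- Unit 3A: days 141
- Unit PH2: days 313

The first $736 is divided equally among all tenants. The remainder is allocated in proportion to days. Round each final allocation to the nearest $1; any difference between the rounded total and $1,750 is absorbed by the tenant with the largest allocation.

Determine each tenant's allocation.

First tranche $736 split equally: $184 each.
Remainder $1,014 by days (total 583): Unit 1B 59.14 → $59; Unit 2A 165.23 → $165; Unit 3A 245.24 → $245; Unit PH2 544.39 → $544.
Rounding difference +$1 on remainder applied to Unit PH2.
Totals: Unit 1B $184 + $59 = $243; Unit 2A $184 + $165 = $349; Unit 3A $184 + $245 = $429; Unit PH2 $184 + $545 = $729.

Unit 1B: $243; Unit 2A: $349; Unit 3A: $429; Unit PH2: $729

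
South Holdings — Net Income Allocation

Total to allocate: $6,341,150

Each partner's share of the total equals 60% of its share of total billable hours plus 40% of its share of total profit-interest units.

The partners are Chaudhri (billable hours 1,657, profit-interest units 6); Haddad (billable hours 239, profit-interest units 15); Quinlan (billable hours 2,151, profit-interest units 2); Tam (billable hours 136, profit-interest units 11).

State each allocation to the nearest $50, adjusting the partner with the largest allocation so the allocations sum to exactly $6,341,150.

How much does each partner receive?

Chaudhri: $1,954,750 · Haddad: $1,336,400 · Quinlan: $2,105,700 · Tam: $944,300

Billable hours total 4,183; profit-interest units total 34.
Combined weights (60% billable hours + 40% profit-interest units): Chaudhri 0.3083; Haddad 0.2108; Quinlan 0.3321; Tam 0.1489.
Raw shares: Chaudhri 1,954,751.71; Haddad 1,336,411.34; Quinlan 2,105,667.36; Tam 944,319.59.
Rounded to nearest $50: Chaudhri $1,954,750; Haddad $1,336,400; Quinlan $2,105,650; Tam $944,300. Sum = $6,341,100.
Difference $6,341,150 − $6,341,100 = +$50 applied to largest allocation (Quinlan): Quinlan becomes $2,105,700.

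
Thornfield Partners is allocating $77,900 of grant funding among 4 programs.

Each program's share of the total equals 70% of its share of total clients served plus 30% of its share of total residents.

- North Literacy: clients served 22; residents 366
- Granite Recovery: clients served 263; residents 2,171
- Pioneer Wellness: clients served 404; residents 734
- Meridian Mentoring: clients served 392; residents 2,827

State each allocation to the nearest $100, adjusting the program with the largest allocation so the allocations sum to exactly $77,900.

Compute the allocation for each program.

Totals — clients served 1,081, residents 6,098.
Blended shares (70% clients served + 30% residents): North Literacy 0.0323; Granite Recovery 0.2771; Pioneer Wellness 0.2977; Meridian Mentoring 0.3929.
Unrounded shares: North Literacy 2,512.43; Granite Recovery 21,586.93; Pioneer Wellness 23,192.37; Meridian Mentoring 30,608.27.
After rounding ($100): North Literacy $2,500; Granite Recovery $21,600; Pioneer Wellness $23,200; Meridian Mentoring $30,600. Sum = $77,900.
Sum already equals the total — no adjustment.

North Literacy: $2,500 | Granite Recovery: $21,600 | Pioneer Wellness: $23,200 | Meridian Mentoring: $30,600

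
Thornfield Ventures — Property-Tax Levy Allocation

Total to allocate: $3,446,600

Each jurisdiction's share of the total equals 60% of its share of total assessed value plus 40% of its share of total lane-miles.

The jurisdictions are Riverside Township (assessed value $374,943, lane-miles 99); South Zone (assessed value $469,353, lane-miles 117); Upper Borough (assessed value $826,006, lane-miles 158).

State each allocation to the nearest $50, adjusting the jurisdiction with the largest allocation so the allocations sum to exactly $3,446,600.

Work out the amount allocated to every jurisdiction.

Totals — assessed value 1,670,302, lane-miles 374.
Composite weights (60% assessed value + 40% lane-miles): Riverside Township 0.2406; South Zone 0.2937; Upper Borough 0.4657.
Unrounded shares: Riverside Township 829,141.86; South Zone 1,012,380.23; Upper Borough 1,605,077.91.
Rounded to nearest $50: Riverside Township $829,150; South Zone $1,012,400; Upper Borough $1,605,100. Sum = $3,446,650.
Difference $3,446,600 − $3,446,650 = −$50 applied to largest allocation (Upper Borough): Upper Borough becomes $1,605,050.

Riverside Township: $829,150 | South Zone: $1,012,400 | Upper Borough: $1,605,050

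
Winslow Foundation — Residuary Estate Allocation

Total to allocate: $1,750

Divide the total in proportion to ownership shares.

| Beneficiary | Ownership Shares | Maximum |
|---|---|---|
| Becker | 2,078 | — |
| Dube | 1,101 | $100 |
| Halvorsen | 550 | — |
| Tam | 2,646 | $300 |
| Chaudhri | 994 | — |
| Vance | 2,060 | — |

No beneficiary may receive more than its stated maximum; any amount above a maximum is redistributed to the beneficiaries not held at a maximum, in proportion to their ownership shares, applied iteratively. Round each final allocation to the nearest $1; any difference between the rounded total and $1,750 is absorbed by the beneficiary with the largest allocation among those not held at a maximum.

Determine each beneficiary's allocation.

Becker: $494; Dube: $100; Halvorsen: $131; Tam: $300; Chaudhri: $236; Vance: $489

Total ownership shares = 9,429.
Unconstrained shares: Becker 385.67; Dube 204.34; Halvorsen 102.08; Tam 491.09; Chaudhri 184.48; Vance 382.33.
Cap binds for Dube ($100), Tam ($300); remaining pool $1,350 reallocated over remaining ownership shares 5,682.
Shares after redistribution: Becker 493.72 → $494; Halvorsen 130.68 → $131; Chaudhri 236.17 → $236; Vance 489.44 → $489.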